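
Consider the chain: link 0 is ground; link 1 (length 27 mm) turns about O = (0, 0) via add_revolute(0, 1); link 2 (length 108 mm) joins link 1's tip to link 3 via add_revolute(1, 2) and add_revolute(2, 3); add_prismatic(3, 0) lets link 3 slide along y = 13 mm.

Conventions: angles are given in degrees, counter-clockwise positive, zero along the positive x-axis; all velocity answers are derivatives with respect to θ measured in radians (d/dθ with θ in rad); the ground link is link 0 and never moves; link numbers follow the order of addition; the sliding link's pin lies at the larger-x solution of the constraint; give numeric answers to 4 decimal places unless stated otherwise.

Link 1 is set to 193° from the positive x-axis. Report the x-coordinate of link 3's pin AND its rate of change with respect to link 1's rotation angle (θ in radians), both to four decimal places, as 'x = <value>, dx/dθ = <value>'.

geometry: r = 27 mm, L = 108 mm, e = 13 mm
crank pin P = (r cos θ, r sin θ) = (-26.307992, -6.073678)
h = r sin θ − e = -6.073678 − 13 = -19.073678
x = r cos θ + √(L² − h²) = -26.307992 + 106.302374 = 79.994383
dx/dθ = −r sin θ − h·r cos θ/√(L² − h²) (θ in radians; h = -19.073678) = 1.353274

x = 79.9944, dx/dθ = 1.3533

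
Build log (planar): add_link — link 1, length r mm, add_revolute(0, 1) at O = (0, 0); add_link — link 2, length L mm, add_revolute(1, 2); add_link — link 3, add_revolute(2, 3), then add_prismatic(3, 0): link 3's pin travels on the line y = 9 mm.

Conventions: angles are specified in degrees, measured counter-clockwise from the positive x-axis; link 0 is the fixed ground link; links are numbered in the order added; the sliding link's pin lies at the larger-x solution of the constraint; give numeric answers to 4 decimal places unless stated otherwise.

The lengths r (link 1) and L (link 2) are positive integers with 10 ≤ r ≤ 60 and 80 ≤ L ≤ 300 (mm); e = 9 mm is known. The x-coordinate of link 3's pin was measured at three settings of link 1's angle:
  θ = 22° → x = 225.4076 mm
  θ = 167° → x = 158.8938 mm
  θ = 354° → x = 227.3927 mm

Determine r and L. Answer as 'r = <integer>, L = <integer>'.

constraint per measurement: (x − r cos θ)² + (r sin θ − e)² = L²
subtracting the θ₁ and θ₂ equations cancels the r² and L² terms:
r = (x₁² − x₂²) / (2[(x₁cos θ₁ + e sin θ₁) − (x₂cos θ₂ + e sin θ₂)]) = 35.0000 → r = 35
L² = (x₁ − r cos θ₁)² + (r sin θ₁ − e)² = 37248.9839 → L = 193.0000 → L = 193
check at θ₃=354°: x = 227.3927 (printed 227.3927) ✓

r = 35, L = 193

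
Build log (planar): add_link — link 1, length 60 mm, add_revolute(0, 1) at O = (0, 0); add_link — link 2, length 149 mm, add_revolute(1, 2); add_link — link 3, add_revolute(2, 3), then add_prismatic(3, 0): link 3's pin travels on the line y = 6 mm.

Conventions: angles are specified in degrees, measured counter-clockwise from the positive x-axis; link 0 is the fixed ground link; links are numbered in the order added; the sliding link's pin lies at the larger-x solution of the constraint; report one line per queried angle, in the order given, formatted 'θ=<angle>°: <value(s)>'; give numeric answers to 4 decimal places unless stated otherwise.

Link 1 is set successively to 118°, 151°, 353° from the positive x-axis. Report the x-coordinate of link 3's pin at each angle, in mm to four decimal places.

geometry: r = 60 mm, L = 149 mm, e = 6 mm
θ=118°: crank pin P = (r cos θ, r sin θ) = (-28.168294, 52.976856)
θ=118°: h = r sin θ − e = 52.976856 − 6 = 46.976856
θ=118°: x = r cos θ + √(L² − h²) = -28.168294 + 141.400760 = 113.232467
θ=151°: crank pin P = (r cos θ, r sin θ) = (-52.477182, 29.088577)
θ=151°: h = r sin θ − e = 29.088577 − 6 = 23.088577
θ=151°: x = r cos θ + √(L² − h²) = -52.477182 + 147.200264 = 94.723081
θ=353°: crank pin P = (r cos θ, r sin θ) = (59.552769, -7.312161)
θ=353°: h = r sin θ − e = -7.312161 − 6 = -13.312161
θ=353°: x = r cos θ + √(L² − h²) = 59.552769 + 148.404132 = 207.956901

θ=118°: 113.2325
θ=151°: 94.7231
θ=353°: 207.9569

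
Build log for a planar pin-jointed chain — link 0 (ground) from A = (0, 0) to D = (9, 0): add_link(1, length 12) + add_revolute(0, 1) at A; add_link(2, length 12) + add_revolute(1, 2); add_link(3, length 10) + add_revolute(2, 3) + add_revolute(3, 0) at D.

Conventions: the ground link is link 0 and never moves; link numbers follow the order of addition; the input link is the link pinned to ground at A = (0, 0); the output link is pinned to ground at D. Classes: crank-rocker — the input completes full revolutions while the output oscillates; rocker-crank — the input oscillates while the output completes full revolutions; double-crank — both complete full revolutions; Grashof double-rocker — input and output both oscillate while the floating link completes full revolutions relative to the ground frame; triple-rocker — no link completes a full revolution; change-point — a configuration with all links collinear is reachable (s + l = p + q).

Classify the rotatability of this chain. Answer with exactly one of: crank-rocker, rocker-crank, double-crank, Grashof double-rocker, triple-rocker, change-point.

lengths: ground=9, input=12, coupler=12, output=10
sorted: s=9 (shortest), l=12 (longest), p+q=22
s + l = 21 vs p + q = 22
s + l < p + q (Grashof) with shortest = ground link → double-crank

double-crank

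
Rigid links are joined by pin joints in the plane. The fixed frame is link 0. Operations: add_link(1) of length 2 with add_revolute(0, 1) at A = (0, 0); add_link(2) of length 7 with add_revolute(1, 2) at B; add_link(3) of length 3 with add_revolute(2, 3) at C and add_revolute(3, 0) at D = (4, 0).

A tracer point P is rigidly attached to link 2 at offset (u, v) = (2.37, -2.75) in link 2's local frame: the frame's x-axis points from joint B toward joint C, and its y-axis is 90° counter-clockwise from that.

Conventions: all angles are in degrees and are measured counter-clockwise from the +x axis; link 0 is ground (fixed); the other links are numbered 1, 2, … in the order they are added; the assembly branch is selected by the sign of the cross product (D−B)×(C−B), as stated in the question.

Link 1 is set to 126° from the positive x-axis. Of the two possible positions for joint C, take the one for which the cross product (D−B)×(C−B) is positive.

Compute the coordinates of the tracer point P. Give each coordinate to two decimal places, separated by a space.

A=(0,0), D=(4.00,0)
B = A + 2.00·(cos126°, sin126°) = (-1.1756, 1.6180)
|BD| = 5.4226
circle(B,7.00) ∩ circle(D,3.00): a=6.3996, h=2.8365
  candidates: C₊=(5.7788,2.4157) cross=15.381; C₋=(4.0861,-2.9988) cross=-15.381
  branch + wants cross > 0 → take C=(5.7788,2.4157) (cross=15.381)
ex = (C−B)/|BC| = (0.9935,0.1140); ey = (-0.1140,0.9935)
P = B + 2.37·ex + -2.75·ey = (1.4924,-0.8440)

1.49 -0.84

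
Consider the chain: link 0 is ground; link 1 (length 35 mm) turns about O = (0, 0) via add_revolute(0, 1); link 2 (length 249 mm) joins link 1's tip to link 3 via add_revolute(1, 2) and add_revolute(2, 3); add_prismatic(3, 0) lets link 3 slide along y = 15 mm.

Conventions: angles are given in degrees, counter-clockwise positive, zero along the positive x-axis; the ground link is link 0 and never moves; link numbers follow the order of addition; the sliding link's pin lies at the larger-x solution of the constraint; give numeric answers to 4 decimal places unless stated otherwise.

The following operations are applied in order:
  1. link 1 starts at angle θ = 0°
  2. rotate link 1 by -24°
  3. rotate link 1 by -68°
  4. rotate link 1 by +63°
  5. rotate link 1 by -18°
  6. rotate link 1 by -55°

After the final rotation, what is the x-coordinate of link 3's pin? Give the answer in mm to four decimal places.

geometry: r = 35 mm, L = 249 mm, e = 15 mm; θ starts at 0°
rotate link 1 by -24°: θ ← 0° -24° = -24°
rotate link 1 by -68°: θ ← -24° -68° = -92°
rotate link 1 by +63°: θ ← -92° +63° = -29°
rotate link 1 by -18°: θ ← -29° -18° = -47°
rotate link 1 by -55°: θ ← -47° -55° = -102°
crank pin P = (r cos θ, r sin θ) = (-7.276909, -34.235166)
h = r sin θ − e = -34.235166 − 15 = -49.235166
x = r cos θ + √(L² − h²) = -7.276909 + 244.083794 = 236.806885

236.8069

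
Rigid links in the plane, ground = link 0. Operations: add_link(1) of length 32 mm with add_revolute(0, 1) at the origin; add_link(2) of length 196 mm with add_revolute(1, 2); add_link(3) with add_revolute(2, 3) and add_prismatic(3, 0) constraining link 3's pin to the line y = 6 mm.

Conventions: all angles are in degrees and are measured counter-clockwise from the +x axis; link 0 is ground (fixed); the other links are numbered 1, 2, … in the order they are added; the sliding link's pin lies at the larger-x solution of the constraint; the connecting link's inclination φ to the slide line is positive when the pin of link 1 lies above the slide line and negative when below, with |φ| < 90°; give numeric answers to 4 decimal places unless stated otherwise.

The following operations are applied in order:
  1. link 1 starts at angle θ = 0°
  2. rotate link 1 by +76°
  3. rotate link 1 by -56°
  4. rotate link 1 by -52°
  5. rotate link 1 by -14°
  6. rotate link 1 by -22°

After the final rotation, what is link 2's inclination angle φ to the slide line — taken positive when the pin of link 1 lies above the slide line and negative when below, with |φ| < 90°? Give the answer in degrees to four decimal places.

geometry: r = 32 mm, L = 196 mm, e = 6 mm; θ starts at 0°
rotate link 1 by +76°: θ ← 0° +76° = 76°
rotate link 1 by -56°: θ ← 76° -56° = 20°
rotate link 1 by -52°: θ ← 20° -52° = -32°
rotate link 1 by -14°: θ ← -32° -14° = -46°
rotate link 1 by -22°: θ ← -46° -22° = -68°
h = r sin θ − e = -29.669883 − 6 = -35.669883
sin φ = h / L = -35.669883 / 196 = -0.18198920
φ = arcsin(-0.18198920) = -10.485647°

-10.4856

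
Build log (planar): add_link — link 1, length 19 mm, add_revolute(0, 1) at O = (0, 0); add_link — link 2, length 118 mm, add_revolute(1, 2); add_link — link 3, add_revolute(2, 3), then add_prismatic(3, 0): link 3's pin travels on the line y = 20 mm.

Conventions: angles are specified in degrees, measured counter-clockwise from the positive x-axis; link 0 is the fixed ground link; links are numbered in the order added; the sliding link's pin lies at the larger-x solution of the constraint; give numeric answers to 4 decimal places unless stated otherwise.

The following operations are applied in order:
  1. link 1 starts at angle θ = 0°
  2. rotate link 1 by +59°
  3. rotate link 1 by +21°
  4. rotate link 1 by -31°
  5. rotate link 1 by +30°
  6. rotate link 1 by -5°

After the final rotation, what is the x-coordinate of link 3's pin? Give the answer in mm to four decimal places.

geometry: r = 19 mm, L = 118 mm, e = 20 mm; θ starts at 0°
rotate link 1 by +59°: θ ← 0° +59° = 59°
rotate link 1 by +21°: θ ← 59° +21° = 80°
rotate link 1 by -31°: θ ← 80° -31° = 49°
rotate link 1 by +30°: θ ← 49° +30° = 79°
rotate link 1 by -5°: θ ← 79° -5° = 74°
crank pin P = (r cos θ, r sin θ) = (5.237110, 18.263972)
h = r sin θ − e = 18.263972 − 20 = -1.736028
x = r cos θ + √(L² − h²) = 5.237110 + 117.987229 = 123.224339

123.2243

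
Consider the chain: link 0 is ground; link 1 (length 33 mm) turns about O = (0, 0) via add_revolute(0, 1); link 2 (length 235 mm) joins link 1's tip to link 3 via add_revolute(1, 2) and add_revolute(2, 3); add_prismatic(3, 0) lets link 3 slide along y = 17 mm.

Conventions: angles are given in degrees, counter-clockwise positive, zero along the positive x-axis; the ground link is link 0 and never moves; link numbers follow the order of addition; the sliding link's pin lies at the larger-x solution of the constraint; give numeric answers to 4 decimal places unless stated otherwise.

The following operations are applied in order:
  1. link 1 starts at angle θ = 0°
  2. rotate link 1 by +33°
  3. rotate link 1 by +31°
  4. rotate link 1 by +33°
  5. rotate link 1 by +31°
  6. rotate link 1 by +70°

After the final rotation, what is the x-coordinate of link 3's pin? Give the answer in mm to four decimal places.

geometry: r = 33 mm, L = 235 mm, e = 17 mm; θ starts at 0°
rotate link 1 by +33°: θ ← 0° +33° = 33°
rotate link 1 by +31°: θ ← 33° +31° = 64°
rotate link 1 by +33°: θ ← 64° +33° = 97°
rotate link 1 by +31°: θ ← 97° +31° = 128°
rotate link 1 by +70°: θ ← 128° +70° = 198°
crank pin P = (r cos θ, r sin θ) = (-31.384865, -10.197561)
h = r sin θ − e = -10.197561 − 17 = -27.197561
x = r cos θ + √(L² − h²) = -31.384865 + 233.420849 = 202.035984

202.0360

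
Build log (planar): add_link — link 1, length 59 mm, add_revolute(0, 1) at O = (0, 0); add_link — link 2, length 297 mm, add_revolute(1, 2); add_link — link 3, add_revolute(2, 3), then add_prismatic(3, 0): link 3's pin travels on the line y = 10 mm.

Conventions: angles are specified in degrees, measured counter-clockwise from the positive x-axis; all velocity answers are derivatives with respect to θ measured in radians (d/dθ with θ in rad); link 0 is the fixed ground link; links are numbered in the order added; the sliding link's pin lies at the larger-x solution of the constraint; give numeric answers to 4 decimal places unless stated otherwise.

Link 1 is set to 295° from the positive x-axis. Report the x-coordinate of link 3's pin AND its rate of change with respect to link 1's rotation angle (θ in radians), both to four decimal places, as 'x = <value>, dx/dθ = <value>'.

geometry: r = 59 mm, L = 297 mm, e = 10 mm
crank pin P = (r cos θ, r sin θ) = (24.934477, -53.472159)
h = r sin θ − e = -53.472159 − 10 = -63.472159
x = r cos θ + √(L² − h²) = 24.934477 + 290.138389 = 315.072867
dx/dθ = −r sin θ − h·r cos θ/√(L² − h²) (θ in radians; h = -63.472159) = 58.926953

x = 315.0729, dx/dθ = 58.9270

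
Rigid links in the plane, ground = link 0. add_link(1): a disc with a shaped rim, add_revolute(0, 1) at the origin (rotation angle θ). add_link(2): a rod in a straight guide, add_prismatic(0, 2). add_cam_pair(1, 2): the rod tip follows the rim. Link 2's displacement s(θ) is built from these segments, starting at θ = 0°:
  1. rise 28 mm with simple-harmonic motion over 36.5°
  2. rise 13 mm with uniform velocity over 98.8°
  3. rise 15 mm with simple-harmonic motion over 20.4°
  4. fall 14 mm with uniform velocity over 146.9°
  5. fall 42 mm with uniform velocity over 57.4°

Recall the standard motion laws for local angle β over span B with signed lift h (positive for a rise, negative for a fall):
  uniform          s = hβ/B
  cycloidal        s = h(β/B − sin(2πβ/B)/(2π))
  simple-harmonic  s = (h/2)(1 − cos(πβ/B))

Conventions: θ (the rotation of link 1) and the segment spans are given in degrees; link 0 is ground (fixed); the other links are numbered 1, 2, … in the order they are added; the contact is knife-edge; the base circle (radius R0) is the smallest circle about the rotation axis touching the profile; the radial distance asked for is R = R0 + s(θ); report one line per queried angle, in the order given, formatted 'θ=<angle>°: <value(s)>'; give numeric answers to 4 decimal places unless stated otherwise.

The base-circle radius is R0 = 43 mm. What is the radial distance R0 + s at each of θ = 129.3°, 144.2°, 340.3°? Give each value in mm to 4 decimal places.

segment 1 (0° to 36.5°, simple-harmonic, h = 28) is passed completely: s = 0.0000 + (28) = 28.0000
θ = 129.3° falls in segment 2 (36.5° to 135.3°, uniform, h = 13): β = 129.3 − 36.5 = 92.8°, B = 98.8°; Δs = 13·92.8/98.8 = 12.2105; s = 28.0000 + 12.2105 = 40.2105
segment 2 (36.5° to 135.3°, uniform, h = 13) is passed completely: s = 28.0000 + (13) = 41.0000
θ = 144.2° falls in segment 3 (135.3° to 155.7°, simple-harmonic, h = 15): β = 144.2 − 135.3 = 8.9°, B = 20.4°; Δs = 15/2·(1 − cos(π·0.4363)) = 6.0085; s = 41.0000 + 6.0085 = 47.0085
segment 3 (135.3° to 155.7°, simple-harmonic, h = 15) is passed completely: s = 41.0000 + (15) = 56.0000
segment 4 (155.7° to 302.6°, uniform, h = -14) is passed completely: s = 56.0000 + (-14) = 42.0000
θ = 340.3° falls in segment 5 (302.6° to 360°, uniform, h = -42): β = 340.3 − 302.6 = 37.7°, B = 57.4°; Δs = -42·37.7/57.4 = -27.5854; s = 42.0000 − 27.5854 = 14.4146
θ=129.3°: R = R0 + s = 43 + 40.2105 = 83.2105
θ=144.2°: R = R0 + s = 43 + 47.0085 = 90.0085
θ=340.3°: R = R0 + s = 43 + 14.4146 = 57.4146

θ=129.3°: 83.2105
θ=144.2°: 90.0085
θ=340.3°: 57.4146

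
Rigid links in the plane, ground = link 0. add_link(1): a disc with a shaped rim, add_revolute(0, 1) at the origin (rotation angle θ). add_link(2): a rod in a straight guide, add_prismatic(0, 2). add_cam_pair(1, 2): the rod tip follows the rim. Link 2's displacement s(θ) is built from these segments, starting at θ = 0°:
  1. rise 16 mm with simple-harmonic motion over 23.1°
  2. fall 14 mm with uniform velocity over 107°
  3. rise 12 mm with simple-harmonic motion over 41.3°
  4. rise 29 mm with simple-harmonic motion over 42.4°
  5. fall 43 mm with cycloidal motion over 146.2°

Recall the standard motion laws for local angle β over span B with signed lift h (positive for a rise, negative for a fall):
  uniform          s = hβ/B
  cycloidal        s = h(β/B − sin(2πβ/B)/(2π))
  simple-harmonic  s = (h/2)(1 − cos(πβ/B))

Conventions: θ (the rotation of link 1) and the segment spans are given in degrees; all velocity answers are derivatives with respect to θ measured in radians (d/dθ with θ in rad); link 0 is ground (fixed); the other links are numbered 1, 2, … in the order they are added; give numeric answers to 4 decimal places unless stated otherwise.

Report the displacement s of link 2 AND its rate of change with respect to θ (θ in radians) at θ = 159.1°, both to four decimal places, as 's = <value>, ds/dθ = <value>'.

segment 1 (0° to 23.1°, simple-harmonic, h = 16) is passed completely: s = 0.0000 + (16) = 16.0000
segment 2 (23.1° to 130.1°, uniform, h = -14) is passed completely: s = 16.0000 + (-14) = 2.0000
θ = 159.1° falls in segment 3 (130.1° to 171.4°, simple-harmonic, h = 12): β = 159.1 − 130.1 = 29°, B = 41.3°; Δs = 12/2·(1 − cos(π·0.7022)) = 9.5599; s = 2.0000 + 9.5599 = 11.5599
velocity in seg [130.1°–171.4°] (simple-harmonic), θ in radians: β = 29° = 0.5061 rad, B = 41.3° = 0.7208 rad; ds/dθ = (πh/(2B)) sin(πβ/B) = (π·12/(2·0.7208)) sin(π·0.7022) = 21.050169 mm/rad

s = 11.5599, ds/dθ = 21.0502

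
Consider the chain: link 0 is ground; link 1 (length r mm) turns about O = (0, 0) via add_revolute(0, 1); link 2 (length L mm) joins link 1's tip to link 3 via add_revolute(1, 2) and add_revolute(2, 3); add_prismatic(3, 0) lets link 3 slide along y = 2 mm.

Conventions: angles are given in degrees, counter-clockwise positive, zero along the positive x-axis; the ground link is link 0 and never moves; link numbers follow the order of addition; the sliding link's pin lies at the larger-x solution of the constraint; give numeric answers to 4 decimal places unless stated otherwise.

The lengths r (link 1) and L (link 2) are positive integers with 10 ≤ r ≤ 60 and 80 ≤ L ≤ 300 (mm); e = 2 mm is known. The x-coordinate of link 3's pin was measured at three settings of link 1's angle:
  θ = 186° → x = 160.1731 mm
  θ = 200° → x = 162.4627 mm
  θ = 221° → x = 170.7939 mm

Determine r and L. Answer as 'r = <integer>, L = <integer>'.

constraint per measurement: (x − r cos θ)² + (r sin θ − e)² = L²
subtracting the θ₁ and θ₂ equations cancels the r² and L² terms:
r = (x₁² − x₂²) / (2[(x₁cos θ₁ + e sin θ₁) − (x₂cos θ₂ + e sin θ₂)]) = 60.0021 → r = 60
L² = (x₁ − r cos θ₁)² + (r sin θ₁ − e)² = 48399.9874 → L = 220.0000 → L = 220
check at θ₃=221°: x = 170.7939 (printed 170.7939) ✓

r = 60, L = 220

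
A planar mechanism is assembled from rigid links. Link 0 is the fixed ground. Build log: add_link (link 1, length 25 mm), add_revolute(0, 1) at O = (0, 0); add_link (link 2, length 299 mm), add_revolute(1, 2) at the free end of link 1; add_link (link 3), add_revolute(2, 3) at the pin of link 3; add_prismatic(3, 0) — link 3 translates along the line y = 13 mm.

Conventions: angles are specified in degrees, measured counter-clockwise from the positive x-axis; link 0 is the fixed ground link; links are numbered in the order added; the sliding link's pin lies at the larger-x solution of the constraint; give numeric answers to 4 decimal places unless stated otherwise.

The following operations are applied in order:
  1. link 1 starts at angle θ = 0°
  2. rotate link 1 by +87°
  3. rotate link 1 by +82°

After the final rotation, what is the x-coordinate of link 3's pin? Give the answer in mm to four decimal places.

geometry: r = 25 mm, L = 299 mm, e = 13 mm; θ starts at 0°
rotate link 1 by +87°: θ ← 0° +87° = 87°
rotate link 1 by +82°: θ ← 87° +82° = 169°
crank pin P = (r cos θ, r sin θ) = (-24.540680, 4.770225)
h = r sin θ − e = 4.770225 − 13 = -8.229775
x = r cos θ + √(L² − h²) = -24.540680 + 298.886719 = 274.346039

274.3460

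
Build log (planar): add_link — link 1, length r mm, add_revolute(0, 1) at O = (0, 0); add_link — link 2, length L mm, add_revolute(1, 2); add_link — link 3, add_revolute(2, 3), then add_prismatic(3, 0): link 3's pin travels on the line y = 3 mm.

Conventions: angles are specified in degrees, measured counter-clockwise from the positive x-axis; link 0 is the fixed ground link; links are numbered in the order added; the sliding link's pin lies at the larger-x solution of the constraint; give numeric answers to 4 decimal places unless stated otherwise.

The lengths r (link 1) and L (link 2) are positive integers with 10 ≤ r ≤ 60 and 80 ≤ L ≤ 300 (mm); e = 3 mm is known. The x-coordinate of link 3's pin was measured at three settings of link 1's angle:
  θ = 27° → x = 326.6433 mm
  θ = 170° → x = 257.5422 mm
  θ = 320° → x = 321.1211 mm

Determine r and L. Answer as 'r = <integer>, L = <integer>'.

constraint per measurement: (x − r cos θ)² + (r sin θ − e)² = L²
subtracting the θ₁ and θ₂ equations cancels the r² and L² terms:
r = (x₁² − x₂²) / (2[(x₁cos θ₁ + e sin θ₁) − (x₂cos θ₂ + e sin θ₂)]) = 37.0000 → r = 37
L² = (x₁ − r cos θ₁)² + (r sin θ₁ − e)² = 86436.0025 → L = 294.0000 → L = 294
check at θ₃=320°: x = 321.1211 (printed 321.1211) ✓

r = 37, L = 294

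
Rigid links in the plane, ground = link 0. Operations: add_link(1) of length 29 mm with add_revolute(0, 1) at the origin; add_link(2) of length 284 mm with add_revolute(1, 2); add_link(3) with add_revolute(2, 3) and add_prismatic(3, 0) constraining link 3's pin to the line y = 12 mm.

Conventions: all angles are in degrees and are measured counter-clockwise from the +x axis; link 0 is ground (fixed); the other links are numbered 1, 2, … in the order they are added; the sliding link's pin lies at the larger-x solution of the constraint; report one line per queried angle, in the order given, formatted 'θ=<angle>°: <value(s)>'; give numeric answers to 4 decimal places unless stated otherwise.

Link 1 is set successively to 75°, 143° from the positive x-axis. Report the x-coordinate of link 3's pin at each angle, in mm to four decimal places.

geometry: r = 29 mm, L = 284 mm, e = 12 mm
θ=75°: crank pin P = (r cos θ, r sin θ) = (7.505752, 28.011849)
θ=75°: h = r sin θ − e = 28.011849 − 12 = 16.011849
θ=75°: x = r cos θ + √(L² − h²) = 7.505752 + 283.548269 = 291.054021
θ=143°: crank pin P = (r cos θ, r sin θ) = (-23.160430, 17.452636)
θ=143°: h = r sin θ − e = 17.452636 − 12 = 5.452636
θ=143°: x = r cos θ + √(L² − h²) = -23.160430 + 283.947651 = 260.787222

θ=75°: 291.0540
θ=143°: 260.7872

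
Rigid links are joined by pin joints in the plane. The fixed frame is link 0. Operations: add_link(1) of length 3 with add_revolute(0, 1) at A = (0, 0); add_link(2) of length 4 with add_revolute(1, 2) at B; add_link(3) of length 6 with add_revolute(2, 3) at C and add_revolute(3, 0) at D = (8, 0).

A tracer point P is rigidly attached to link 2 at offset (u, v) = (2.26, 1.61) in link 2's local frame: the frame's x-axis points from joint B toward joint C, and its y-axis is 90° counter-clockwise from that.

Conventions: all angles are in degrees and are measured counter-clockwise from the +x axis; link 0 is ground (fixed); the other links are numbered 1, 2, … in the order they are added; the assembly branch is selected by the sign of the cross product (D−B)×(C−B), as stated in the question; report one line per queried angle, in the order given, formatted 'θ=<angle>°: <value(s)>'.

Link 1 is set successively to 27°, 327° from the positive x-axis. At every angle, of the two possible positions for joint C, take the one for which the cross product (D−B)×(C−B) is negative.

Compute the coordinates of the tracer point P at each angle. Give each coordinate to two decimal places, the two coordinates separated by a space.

A=(0,0), D=(8.00,0)
θ=27°: B = A + 3.00·(cos27°, sin27°) = (2.6730, 1.3620)
θ=27°: |BD| = 5.4983
θ=27°: circle(B,4.00) ∩ circle(D,6.00): a=0.9304, h=3.8903
θ=27°:   candidates: C₊=(4.5381,4.9005) cross=21.390; C₋=(2.6108,-2.6375) cross=-21.390
θ=27°:   branch - wants cross < 0 → take C=(2.6108,-2.6375) (cross=-21.390)
θ=27°: ex = (C−B)/|BC| = (-0.0156,-0.9999); ey = (0.9999,-0.0156)
θ=27°: P = B + 2.26·ex + 1.61·ey = (4.2477,-0.9228)
θ=327°: B = A + 3.00·(cos327°, sin327°) = (2.5160, -1.6339)
θ=327°: |BD| = 5.7222
θ=327°: circle(B,4.00) ∩ circle(D,6.00): a=1.1135, h=3.8419
θ=327°:   candidates: C₊=(2.4862,2.3660) cross=21.984; C₋=(4.6802,-4.9979) cross=-21.984
θ=327°:   branch - wants cross < 0 → take C=(4.6802,-4.9979) (cross=-21.984)
θ=327°: ex = (C−B)/|BC| = (0.5410,-0.8410); ey = (0.8410,0.5410)
θ=327°: P = B + 2.26·ex + 1.61·ey = (5.0928,-2.6635)

θ=27°: 4.25 -0.92
θ=327°: 5.09 -2.66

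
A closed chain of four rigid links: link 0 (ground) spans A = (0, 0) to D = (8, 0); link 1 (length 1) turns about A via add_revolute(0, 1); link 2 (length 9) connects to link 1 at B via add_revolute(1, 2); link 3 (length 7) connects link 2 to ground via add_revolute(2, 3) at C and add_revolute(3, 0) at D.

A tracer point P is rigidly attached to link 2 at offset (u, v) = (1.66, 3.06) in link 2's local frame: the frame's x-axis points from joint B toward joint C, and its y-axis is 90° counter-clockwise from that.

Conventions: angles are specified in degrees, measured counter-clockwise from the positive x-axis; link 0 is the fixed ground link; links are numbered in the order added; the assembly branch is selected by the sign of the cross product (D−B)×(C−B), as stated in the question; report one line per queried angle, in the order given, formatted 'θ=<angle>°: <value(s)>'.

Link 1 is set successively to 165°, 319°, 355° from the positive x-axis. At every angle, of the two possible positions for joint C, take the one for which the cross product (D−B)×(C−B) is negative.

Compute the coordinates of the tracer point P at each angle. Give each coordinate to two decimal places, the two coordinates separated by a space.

A=(0,0), D=(8.00,0)
θ=165°: B = A + 1.00·(cos165°, sin165°) = (-0.9659, 0.2588)
θ=165°: |BD| = 8.9697
θ=165°: circle(B,9.00) ∩ circle(D,7.00): a=6.2686, h=6.4579
θ=165°:   candidates: C₊=(5.4864,6.5331) cross=57.925; C₋=(5.1137,-6.3773) cross=-57.925
θ=165°:   branch - wants cross < 0 → take C=(5.1137,-6.3773) (cross=-57.925)
θ=165°: ex = (C−B)/|BC| = (0.6755,-0.7373); ey = (0.7373,0.6755)
θ=165°: P = B + 1.66·ex + 3.06·ey = (2.4117,1.1019)
θ=319°: B = A + 1.00·(cos319°, sin319°) = (0.7547, -0.6561)
θ=319°: |BD| = 7.2749
θ=319°: circle(B,9.00) ∩ circle(D,7.00): a=5.8368, h=6.8507
θ=319°:   candidates: C₊=(5.9499,6.6931) cross=49.838; C₋=(7.1855,-6.9525) cross=-49.838
θ=319°:   branch - wants cross < 0 → take C=(7.1855,-6.9525) (cross=-49.838)
θ=319°: ex = (C−B)/|BC| = (0.7145,-0.6996); ey = (0.6996,0.7145)
θ=319°: P = B + 1.66·ex + 3.06·ey = (4.0816,0.3691)
θ=355°: B = A + 1.00·(cos355°, sin355°) = (0.9962, -0.0872)
θ=355°: |BD| = 7.0043
θ=355°: circle(B,9.00) ∩ circle(D,7.00): a=5.7865, h=6.8932
θ=355°:   candidates: C₊=(6.6964,6.8776) cross=48.283; C₋=(6.8680,-6.9079) cross=-48.283
θ=355°:   branch - wants cross < 0 → take C=(6.8680,-6.9079) (cross=-48.283)
θ=355°: ex = (C−B)/|BC| = (0.6524,-0.7579); ey = (0.7579,0.6524)
θ=355°: P = B + 1.66·ex + 3.06·ey = (4.3983,0.6512)

θ=165°: 2.41 1.10
θ=319°: 4.08 0.37
θ=355°: 4.40 0.65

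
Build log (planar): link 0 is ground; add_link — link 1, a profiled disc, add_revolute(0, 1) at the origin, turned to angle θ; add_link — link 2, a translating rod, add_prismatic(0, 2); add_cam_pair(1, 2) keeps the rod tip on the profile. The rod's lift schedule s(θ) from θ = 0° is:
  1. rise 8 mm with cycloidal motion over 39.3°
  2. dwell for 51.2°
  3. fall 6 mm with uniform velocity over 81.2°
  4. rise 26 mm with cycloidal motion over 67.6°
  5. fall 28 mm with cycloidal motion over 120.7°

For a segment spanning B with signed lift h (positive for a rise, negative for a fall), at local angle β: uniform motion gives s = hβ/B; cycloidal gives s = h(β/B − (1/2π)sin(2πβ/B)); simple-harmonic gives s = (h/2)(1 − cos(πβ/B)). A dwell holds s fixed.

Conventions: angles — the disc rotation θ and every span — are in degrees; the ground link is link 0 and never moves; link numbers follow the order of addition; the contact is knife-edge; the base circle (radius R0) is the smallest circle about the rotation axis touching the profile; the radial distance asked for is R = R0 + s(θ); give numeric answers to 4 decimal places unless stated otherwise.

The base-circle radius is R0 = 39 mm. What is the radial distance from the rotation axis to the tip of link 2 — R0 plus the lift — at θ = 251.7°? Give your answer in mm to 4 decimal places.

seg 1 [0°–39.3°] cycloidal, h=8: full span → s += 8 → s = 8.0000
seg 2 [39.3°–90.5°] dwell: s stays 8.0000
seg 3 [90.5°–171.7°] uniform, h=-6: full span → s += -6 → s = 2.0000
seg 4 [171.7°–239.3°] cycloidal, h=26: full span → s += 26 → s = 28.0000
seg 5 [239.3°–360°] cycloidal, h=-28: θ=251.7° here. β=12.4, B=120.7. -28·(0.1027 − sin(2π·0.1027)/(2π)) = -0.1956 → s = 27.8044
R = R0 + s = 39 + 27.8044 = 66.8044

66.8044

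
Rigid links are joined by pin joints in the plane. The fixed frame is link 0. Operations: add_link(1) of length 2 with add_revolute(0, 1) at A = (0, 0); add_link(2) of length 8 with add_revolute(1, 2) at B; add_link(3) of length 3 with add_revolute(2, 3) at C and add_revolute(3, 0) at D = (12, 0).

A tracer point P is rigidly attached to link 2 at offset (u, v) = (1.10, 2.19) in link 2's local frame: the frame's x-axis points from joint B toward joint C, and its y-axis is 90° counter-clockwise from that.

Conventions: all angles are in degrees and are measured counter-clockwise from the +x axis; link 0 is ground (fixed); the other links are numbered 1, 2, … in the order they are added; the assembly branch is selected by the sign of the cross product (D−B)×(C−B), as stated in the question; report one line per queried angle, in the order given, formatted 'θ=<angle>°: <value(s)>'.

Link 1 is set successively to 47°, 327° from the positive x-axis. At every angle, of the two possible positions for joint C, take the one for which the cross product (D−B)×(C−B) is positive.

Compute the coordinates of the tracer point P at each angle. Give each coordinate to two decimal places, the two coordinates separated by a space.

A=(0,0), D=(12.00,0)
θ=47°: B = A + 2.00·(cos47°, sin47°) = (1.3640, 1.4627)
θ=47°: |BD| = 10.7361
θ=47°: circle(B,8.00) ∩ circle(D,3.00): a=7.9295, h=1.0597
θ=47°:   candidates: C₊=(9.3639,1.4322) cross=11.377; C₋=(9.0752,-0.6674) cross=-11.377
θ=47°:   branch + wants cross > 0 → take C=(9.3639,1.4322) (cross=11.377)
θ=47°: ex = (C−B)/|BC| = (1.0000,-0.0038); ey = (0.0038,1.0000)
θ=47°: P = B + 1.10·ex + 2.19·ey = (2.4723,3.6485)
θ=327°: B = A + 2.00·(cos327°, sin327°) = (1.6773, -1.0893)
θ=327°: |BD| = 10.3800
θ=327°: circle(B,8.00) ∩ circle(D,3.00): a=7.8393, h=1.5953
θ=327°:   candidates: C₊=(9.3060,1.3199) cross=16.559; C₋=(9.6408,-1.8531) cross=-16.559
θ=327°:   branch + wants cross > 0 → take C=(9.3060,1.3199) (cross=16.559)
θ=327°: ex = (C−B)/|BC| = (0.9536,0.3011); ey = (-0.3011,0.9536)
θ=327°: P = B + 1.10·ex + 2.19·ey = (2.0668,1.3303)

θ=47°: 2.47 3.65
θ=327°: 2.07 1.33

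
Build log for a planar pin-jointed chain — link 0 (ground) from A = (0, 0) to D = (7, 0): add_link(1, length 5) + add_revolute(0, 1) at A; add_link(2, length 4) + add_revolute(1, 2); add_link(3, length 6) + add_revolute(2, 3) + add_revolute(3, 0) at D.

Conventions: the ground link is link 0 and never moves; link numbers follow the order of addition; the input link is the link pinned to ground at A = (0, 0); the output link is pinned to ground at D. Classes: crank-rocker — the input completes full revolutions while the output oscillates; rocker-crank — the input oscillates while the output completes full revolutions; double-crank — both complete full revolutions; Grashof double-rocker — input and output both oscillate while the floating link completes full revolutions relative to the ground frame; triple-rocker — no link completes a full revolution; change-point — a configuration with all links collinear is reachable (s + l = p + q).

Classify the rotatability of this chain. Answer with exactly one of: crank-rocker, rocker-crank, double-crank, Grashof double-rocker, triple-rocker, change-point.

lengths: ground=7, input=5, coupler=4, output=6
sorted: s=4 (shortest), l=7 (longest), p+q=11
s + l = 11 vs p + q = 11
s + l = p + q → change-point (collinear configuration reachable)

change-point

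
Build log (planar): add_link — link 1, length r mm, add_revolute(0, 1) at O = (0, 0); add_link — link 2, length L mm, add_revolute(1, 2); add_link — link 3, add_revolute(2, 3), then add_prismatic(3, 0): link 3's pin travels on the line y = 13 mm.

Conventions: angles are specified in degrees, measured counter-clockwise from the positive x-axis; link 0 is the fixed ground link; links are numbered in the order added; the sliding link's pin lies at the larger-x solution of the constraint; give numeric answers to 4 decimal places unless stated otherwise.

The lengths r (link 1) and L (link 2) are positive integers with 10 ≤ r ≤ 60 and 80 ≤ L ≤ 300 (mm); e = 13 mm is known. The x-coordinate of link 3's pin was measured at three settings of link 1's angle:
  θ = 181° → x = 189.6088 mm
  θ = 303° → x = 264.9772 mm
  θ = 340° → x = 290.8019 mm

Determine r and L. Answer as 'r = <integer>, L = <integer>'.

constraint per measurement: (x − r cos θ)² + (r sin θ − e)² = L²
subtracting the θ₁ and θ₂ equations cancels the r² and L² terms:
r = (x₁² − x₂²) / (2[(x₁cos θ₁ + e sin θ₁) − (x₂cos θ₂ + e sin θ₂)]) = 53.0000 → r = 53
L² = (x₁ − r cos θ₁)² + (r sin θ₁ − e)² = 59049.0181 → L = 243.0000 → L = 243
check at θ₃=340°: x = 290.8019 (printed 290.8019) ✓

r = 53, L = 243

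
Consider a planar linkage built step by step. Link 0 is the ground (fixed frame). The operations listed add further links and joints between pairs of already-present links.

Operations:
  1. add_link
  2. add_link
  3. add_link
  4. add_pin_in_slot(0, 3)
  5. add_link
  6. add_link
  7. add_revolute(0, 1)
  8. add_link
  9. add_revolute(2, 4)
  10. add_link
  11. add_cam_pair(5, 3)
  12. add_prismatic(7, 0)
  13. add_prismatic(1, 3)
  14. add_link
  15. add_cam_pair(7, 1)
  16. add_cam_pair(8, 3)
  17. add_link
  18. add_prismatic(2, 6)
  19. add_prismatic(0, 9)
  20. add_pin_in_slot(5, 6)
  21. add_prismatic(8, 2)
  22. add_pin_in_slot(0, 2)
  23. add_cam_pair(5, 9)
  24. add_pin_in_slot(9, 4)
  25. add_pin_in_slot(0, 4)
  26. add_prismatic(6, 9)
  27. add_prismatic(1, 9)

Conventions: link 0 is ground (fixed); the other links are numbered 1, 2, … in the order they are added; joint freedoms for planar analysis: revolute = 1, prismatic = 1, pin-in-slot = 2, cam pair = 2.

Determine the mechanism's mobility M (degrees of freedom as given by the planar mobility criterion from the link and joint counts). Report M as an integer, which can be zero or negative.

link 0 = ground. State L|J1|J2 = 1|0|0
+link1  2|0|0
+link2  3|0|0
+link3  4|0|0
PS(0,3) f=2→J2  4|0|1
+link4  5|0|1
+link5  6|0|1
R(0,1) f=1→J1  6|1|1
+link6  7|1|1
R(2,4) f=1→J1  7|2|1
+link7  8|2|1
C(5,3) f=2→J2  8|2|2
P(7,0) f=1→J1  8|3|2
P(1,3) f=1→J1  8|4|2
+link8  9|4|2
C(7,1) f=2→J2  9|4|3
C(8,3) f=2→J2  9|4|4
+link9  10|4|4
P(2,6) f=1→J1  10|5|4
P(0,9) f=1→J1  10|6|4
PS(5,6) f=2→J2  10|6|5
P(8,2) f=1→J1  10|7|5
PS(0,2) f=2→J2  10|7|6
C(5,9) f=2→J2  10|7|7
PS(9,4) f=2→J2  10|7|8
PS(0,4) f=2→J2  10|7|9
P(6,9) f=1→J1  10|8|9
P(1,9) f=1→J1  10|9|9
M = 3(10−1)−2·9−9 = 27−18−9 = 0

M = 0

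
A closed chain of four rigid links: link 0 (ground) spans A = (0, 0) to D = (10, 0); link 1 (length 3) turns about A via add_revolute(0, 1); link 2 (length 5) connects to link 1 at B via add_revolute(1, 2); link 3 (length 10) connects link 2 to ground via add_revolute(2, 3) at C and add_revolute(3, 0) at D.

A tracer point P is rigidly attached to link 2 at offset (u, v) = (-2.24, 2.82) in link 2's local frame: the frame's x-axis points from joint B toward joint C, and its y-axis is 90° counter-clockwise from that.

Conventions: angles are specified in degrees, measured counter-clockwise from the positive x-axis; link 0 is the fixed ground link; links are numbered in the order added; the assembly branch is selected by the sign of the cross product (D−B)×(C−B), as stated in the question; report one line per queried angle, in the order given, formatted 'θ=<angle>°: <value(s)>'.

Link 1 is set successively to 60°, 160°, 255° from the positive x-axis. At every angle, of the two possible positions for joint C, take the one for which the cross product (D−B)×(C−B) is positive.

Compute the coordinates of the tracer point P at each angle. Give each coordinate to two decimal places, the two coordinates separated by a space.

A=(0,0), D=(10.00,0)
θ=60°: B = A + 3.00·(cos60°, sin60°) = (1.5000, 2.5981)
θ=60°: |BD| = 8.8882
θ=60°: circle(B,5.00) ∩ circle(D,10.00): a=0.2250, h=4.9949
θ=60°:   candidates: C₊=(3.1752,7.3091) cross=44.396; C₋=(0.2551,-2.2445) cross=-44.396
θ=60°:   branch + wants cross > 0 → take C=(3.1752,7.3091) (cross=44.396)
θ=60°: ex = (C−B)/|BC| = (0.3350,0.9422); ey = (-0.9422,0.3350)
θ=60°: P = B + -2.24·ex + 2.82·ey = (-1.9075,1.4324)
θ=160°: B = A + 3.00·(cos160°, sin160°) = (-2.8191, 1.0261)
θ=160°: |BD| = 12.8601
θ=160°: circle(B,5.00) ∩ circle(D,10.00): a=3.5140, h=3.5569
θ=160°:   candidates: C₊=(0.9675,4.2912) cross=45.742; C₋=(0.4000,-2.7999) cross=-45.742
θ=160°:   branch + wants cross > 0 → take C=(0.9675,4.2912) (cross=45.742)
θ=160°: ex = (C−B)/|BC| = (0.7573,0.6530); ey = (-0.6530,0.7573)
θ=160°: P = B + -2.24·ex + 2.82·ey = (-6.3571,1.6989)
θ=255°: B = A + 3.00·(cos255°, sin255°) = (-0.7765, -2.8978)
θ=255°: |BD| = 11.1593
θ=255°: circle(B,5.00) ∩ circle(D,10.00): a=2.2192, h=4.4805
θ=255°:   candidates: C₊=(0.2031,2.0053) cross=49.999; C₋=(2.5301,-6.6483) cross=-49.999
θ=255°:   branch + wants cross > 0 → take C=(0.2031,2.0053) (cross=49.999)
θ=255°: ex = (C−B)/|BC| = (0.1959,0.9806); ey = (-0.9806,0.1959)
θ=255°: P = B + -2.24·ex + 2.82·ey = (-3.9807,-4.5419)

θ=60°: -1.91 1.43
θ=160°: -6.36 1.70
θ=255°: -3.98 -4.54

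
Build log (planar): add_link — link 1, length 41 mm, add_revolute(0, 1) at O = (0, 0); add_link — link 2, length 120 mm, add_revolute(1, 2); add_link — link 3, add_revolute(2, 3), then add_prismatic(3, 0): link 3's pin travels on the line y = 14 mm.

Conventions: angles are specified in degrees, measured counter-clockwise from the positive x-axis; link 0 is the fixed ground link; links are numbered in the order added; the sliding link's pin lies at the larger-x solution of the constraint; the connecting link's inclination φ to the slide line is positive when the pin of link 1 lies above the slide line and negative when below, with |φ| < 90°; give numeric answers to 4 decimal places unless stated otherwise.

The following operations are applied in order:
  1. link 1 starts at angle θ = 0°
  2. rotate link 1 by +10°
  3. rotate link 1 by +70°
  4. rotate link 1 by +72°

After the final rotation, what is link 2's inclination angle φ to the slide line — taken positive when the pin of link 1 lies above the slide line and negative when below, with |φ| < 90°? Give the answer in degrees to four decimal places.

geometry: r = 41 mm, L = 120 mm, e = 14 mm; θ starts at 0°
rotate link 1 by +10°: θ ← 0° +10° = 10°
rotate link 1 by +70°: θ ← 10° +70° = 80°
rotate link 1 by +72°: θ ← 80° +72° = 152°
h = r sin θ − e = 19.248334 − 14 = 5.248334
sin φ = h / L = 5.248334 / 120 = 0.04373612
φ = arcsin(0.04373612) = 2.506695°

2.5067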